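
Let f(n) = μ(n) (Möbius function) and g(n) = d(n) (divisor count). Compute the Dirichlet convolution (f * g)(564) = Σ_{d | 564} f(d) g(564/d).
(μ * d)(564) = 1

Divisors of 564: [1, 2, 3, 4, 6, 12, 47, 94, 141, 188, 282, 564]. For each d | 564:
  d = 1: μ(1) · d(564/1) = 1 · 12 = 12
  d = 2: μ(2) · d(564/2) = -1 · 8 = -8
  d = 3: μ(3) · d(564/3) = -1 · 6 = -6
  d = 4: μ(4) · d(564/4) = 0 · 4 = 0
  d = 6: μ(6) · d(564/6) = 1 · 4 = 4
  d = 12: μ(12) · d(564/12) = 0 · 2 = 0
  d = 47: μ(47) · d(564/47) = -1 · 6 = -6
  d = 94: μ(94) · d(564/94) = 1 · 4 = 4
  d = 141: μ(141) · d(564/141) = 1 · 3 = 3
  d = 188: μ(188) · d(564/188) = 0 · 2 = 0
  d = 282: μ(282) · d(564/282) = -1 · 2 = -2
  d = 564: μ(564) · d(564/564) = 0 · 1 = 0
Summing: (μ * d)(564) = 12 + -8 + -6 + 0 + 4 + 0 + -6 + 4 + 3 + 0 + -2 + 0 = 1.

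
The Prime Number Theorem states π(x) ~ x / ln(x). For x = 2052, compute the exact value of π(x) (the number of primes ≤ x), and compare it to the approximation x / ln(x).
π(2052) = 309;  x/ln(x) ≈ 269.06;  relative error ≈ 12.93%.

Directly count primes up to 2052: π(2052) = 309. The PNT approximation gives 2052/ln(2052) ≈ 2052/7.62657 ≈ 269.06. Relative error (π(x) − x/ln(x)) / π(x) ≈ 12.93%; the approximation is known to undercount slightly (Li(x) is a better estimate).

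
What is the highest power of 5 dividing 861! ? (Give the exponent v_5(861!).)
v_5(861!) = 213

Legendre's formula: v_p(n!) = Σ_{k ≥ 1} ⌊n / p^k⌋. For p = 5, n = 861, the terms are:
  ⌊861/5^1⌋ = ⌊861/5⌋ = 172
  ⌊861/5^2⌋ = ⌊861/25⌋ = 34
  ⌊861/5^3⌋ = ⌊861/125⌋ = 6
  ⌊861/5^4⌋ = ⌊861/625⌋ = 1
(the next term ⌊861/5^5⌋ = 0, terminating the sum). Summing: v_5(861!) = 172 + 34 + 6 + 1 = 213.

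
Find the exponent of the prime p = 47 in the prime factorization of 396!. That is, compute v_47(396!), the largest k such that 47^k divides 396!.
v_47(396!) = 8

Legendre's formula: v_p(n!) = Σ_{k ≥ 1} ⌊n / p^k⌋. For p = 47, n = 396, the terms are:
  ⌊396/47^1⌋ = ⌊396/47⌋ = 8
(the next term ⌊396/47^2⌋ = 0, terminating the sum). Summing: v_47(396!) = 8 = 8.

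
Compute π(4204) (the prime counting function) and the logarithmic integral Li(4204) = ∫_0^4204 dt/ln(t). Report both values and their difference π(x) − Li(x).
π(4204) = 575;  Li(4204) ≈ 589.89;  π(x) − Li(x) ≈ -14.89.

Direct count of primes ≤ 4204 gives π(4204) = 575. Numerical evaluation of the logarithmic integral gives Li(4204) ≈ 589.89. The difference π(x) − Li(x) ≈ -14.89 is typically negative for small/moderate x (Li(x) overestimates), though Littlewood's theorem shows this sign changes infinitely often.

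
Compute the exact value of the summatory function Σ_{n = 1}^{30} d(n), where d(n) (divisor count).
Σ_{n ≤ 30} d(n) = 111

Compute d(n) for each 1 ≤ n ≤ 30: d(1) = 1, d(2) = 2, d(3) = 2, d(4) = 3, d(5) = 2, d(6) = 4, d(7) = 2, d(8) = 4, d(9) = 3, d(10) = 4, d(11) = 2, d(12) = 6, d(13) = 2, d(14) = 4, d(15) = 4, d(16) = 5, d(17) = 2, d(18) = 6, d(19) = 2, d(20) = 6, d(21) = 4, d(22) = 4, d(23) = 2, d(24) = 8, d(25) = 3, d(26) = 4, d(27) = 4, d(28) = 6, d(29) = 2, d(30) = 8. Summing all 30 values: 111. (Dirichlet's divisor formula: Σ_{n ≤ x} d(n) = x ln(x) + (2γ − 1) x + O(√x). For x = 30, the asymptotic estimate is ≈ 106.67.)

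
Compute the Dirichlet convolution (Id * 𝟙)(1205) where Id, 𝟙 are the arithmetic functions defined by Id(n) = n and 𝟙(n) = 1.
(Id * 𝟙)(1205) = 1452

Divisors of 1205: [1, 5, 241, 1205]. For each d | 1205:
  d = 1: Id(1) · 𝟙(1205/1) = 1 · 1 = 1
  d = 5: Id(5) · 𝟙(1205/5) = 5 · 1 = 5
  d = 241: Id(241) · 𝟙(1205/241) = 241 · 1 = 241
  d = 1205: Id(1205) · 𝟙(1205/1205) = 1205 · 1 = 1205
Summing: (Id * 𝟙)(1205) = 1 + 5 + 241 + 1205 = 1452.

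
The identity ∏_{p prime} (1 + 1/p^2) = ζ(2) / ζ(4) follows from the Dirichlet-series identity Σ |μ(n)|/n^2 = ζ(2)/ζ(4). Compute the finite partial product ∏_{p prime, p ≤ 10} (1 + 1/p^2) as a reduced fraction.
∏ = 650/441

The primes p ≤ 10 are [2, 3, 5, 7]. For each, (1 + 1/p^2) = (p^2 + 1)/p^2. Multiplying these fractions over p ∈ [2, 3, 5, 7] gives 650/441. (In the limit P → ∞ this tends to ζ(2)/ζ(4).)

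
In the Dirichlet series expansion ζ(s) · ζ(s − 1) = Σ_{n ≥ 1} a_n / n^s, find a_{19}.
σ(19) = 20

In the product (Σ m^0/m^s)(Σ k / k^s) = Σ (Σ_{d | n} d) / n^s, the coefficient of 1/n^s is σ(n) = Σ_{d | n} d. For n = 19, divisors are [1, 19]; summing: σ(19) = 20.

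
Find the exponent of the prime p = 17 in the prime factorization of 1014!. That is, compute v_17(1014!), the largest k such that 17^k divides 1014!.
v_17(1014!) = 62

Legendre's formula: v_p(n!) = Σ_{k ≥ 1} ⌊n / p^k⌋. For p = 17, n = 1014, the terms are:
  ⌊1014/17^1⌋ = ⌊1014/17⌋ = 59
  ⌊1014/17^2⌋ = ⌊1014/289⌋ = 3
(the next term ⌊1014/17^3⌋ = 0, terminating the sum). Summing: v_17(1014!) = 59 + 3 = 62.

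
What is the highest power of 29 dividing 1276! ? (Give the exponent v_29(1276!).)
v_29(1276!) = 45

Legendre's formula: v_p(n!) = Σ_{k ≥ 1} ⌊n / p^k⌋. For p = 29, n = 1276, the terms are:
  ⌊1276/29^1⌋ = ⌊1276/29⌋ = 44
  ⌊1276/29^2⌋ = ⌊1276/841⌋ = 1
(the next term ⌊1276/29^3⌋ = 0, terminating the sum). Summing: v_29(1276!) = 44 + 1 = 45.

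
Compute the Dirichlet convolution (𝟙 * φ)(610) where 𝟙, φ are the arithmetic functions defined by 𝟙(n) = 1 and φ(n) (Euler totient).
(𝟙 * φ)(610) = 610

Divisors of 610: [1, 2, 5, 10, 61, 122, 305, 610]. For each d | 610:
  d = 1: 𝟙(1) · φ(610/1) = 1 · 240 = 240
  d = 2: 𝟙(2) · φ(610/2) = 1 · 240 = 240
  d = 5: 𝟙(5) · φ(610/5) = 1 · 60 = 60
  d = 10: 𝟙(10) · φ(610/10) = 1 · 60 = 60
  d = 61: 𝟙(61) · φ(610/61) = 1 · 4 = 4
  d = 122: 𝟙(122) · φ(610/122) = 1 · 4 = 4
  d = 305: 𝟙(305) · φ(610/305) = 1 · 1 = 1
  d = 610: 𝟙(610) · φ(610/610) = 1 · 1 = 1
Summing: (𝟙 * φ)(610) = 240 + 240 + 60 + 60 + 4 + 4 + 1 + 1 = 610.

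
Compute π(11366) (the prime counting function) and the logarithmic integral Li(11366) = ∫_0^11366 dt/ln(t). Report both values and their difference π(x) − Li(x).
π(11366) = 1372;  Li(11366) ≈ 1393.41;  π(x) − Li(x) ≈ -21.41.

Direct count of primes ≤ 11366 gives π(11366) = 1372. Numerical evaluation of the logarithmic integral gives Li(11366) ≈ 1393.41. The difference π(x) − Li(x) ≈ -21.41 is typically negative for small/moderate x (Li(x) overestimates), though Littlewood's theorem shows this sign changes infinitely often.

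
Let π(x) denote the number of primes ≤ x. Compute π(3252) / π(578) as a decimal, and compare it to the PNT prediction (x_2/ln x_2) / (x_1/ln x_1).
π(3252)/π(578) = 458/106 ≈ 4.3208;  PNT prediction ≈ 4.4245.

π(578) = 106 and π(3252) = 458, so π(3252)/π(578) ≈ 4.3208. The PNT-predicted ratio is (3252/ln(3252)) / (578/ln(578)) ≈ 4.4245. The two agree to within a few percent, as expected.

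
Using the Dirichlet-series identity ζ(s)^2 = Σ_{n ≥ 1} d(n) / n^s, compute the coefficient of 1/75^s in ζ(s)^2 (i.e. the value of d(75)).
d(75) = 6

ζ(s)^2 = (Σ 1/m^s)(Σ 1/k^s). The coefficient of 1/n^s in the product is the number of ordered pairs (m, k) with mk = n, which equals d(n). For n = 75, divisors are [1, 3, 5, 15, 25, 75], so d(75) = 6.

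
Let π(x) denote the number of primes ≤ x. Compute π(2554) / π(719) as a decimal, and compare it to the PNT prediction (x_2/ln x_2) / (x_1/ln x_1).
π(2554)/π(719) = 374/128 ≈ 2.9219;  PNT prediction ≈ 2.9782.

π(719) = 128 and π(2554) = 374, so π(2554)/π(719) ≈ 2.9219. The PNT-predicted ratio is (2554/ln(2554)) / (719/ln(719)) ≈ 2.9782. The two agree to within a few percent, as expected.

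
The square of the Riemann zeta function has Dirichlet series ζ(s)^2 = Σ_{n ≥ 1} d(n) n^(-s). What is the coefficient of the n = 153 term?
d(153) = 6

ζ(s)^2 = (Σ 1/m^s)(Σ 1/k^s). The coefficient of 1/n^s in the product is the number of ordered pairs (m, k) with mk = n, which equals d(n). For n = 153, divisors are [1, 3, 9, 17, 51, 153], so d(153) = 6.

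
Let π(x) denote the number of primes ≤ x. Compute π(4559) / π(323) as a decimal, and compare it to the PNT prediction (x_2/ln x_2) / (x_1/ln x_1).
π(4559)/π(323) = 617/66 ≈ 9.3485;  PNT prediction ≈ 9.6796.

π(323) = 66 and π(4559) = 617, so π(4559)/π(323) ≈ 9.3485. The PNT-predicted ratio is (4559/ln(4559)) / (323/ln(323)) ≈ 9.6796. The two agree to within a few percent, as expected.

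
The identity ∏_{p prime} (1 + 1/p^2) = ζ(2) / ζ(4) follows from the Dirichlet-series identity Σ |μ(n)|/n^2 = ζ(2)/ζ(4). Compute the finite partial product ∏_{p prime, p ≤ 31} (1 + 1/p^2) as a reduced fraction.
∏ = 7292191856800000/4827887490090357

The primes p ≤ 31 are [2, 3, 5, 7, 11, 13, 17, 19, 23, 29, 31]. For each, (1 + 1/p^2) = (p^2 + 1)/p^2. Multiplying these fractions over p ∈ [2, 3, 5, 7, 11, 13, 17, 19, 23, 29, 31] gives 7292191856800000/4827887490090357. (In the limit P → ∞ this tends to ζ(2)/ζ(4).)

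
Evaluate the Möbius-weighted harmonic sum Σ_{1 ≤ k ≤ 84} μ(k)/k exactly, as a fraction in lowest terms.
Σ μ(k)/k = -223590076836035175208867029720/8902150522975861711854133933093

Values of μ(k) for 1 ≤ k ≤ 84: μ(1) = 1, μ(2) = -1, μ(3) = -1, μ(5) = -1, μ(6) = 1, μ(7) = -1, μ(10) = 1, μ(11) = -1, μ(13) = -1, μ(14) = 1, μ(15) = 1, μ(17) = -1, μ(19) = -1, μ(21) = 1, μ(22) = 1, μ(23) = -1, μ(26) = 1, μ(29) = -1, μ(30) = -1, μ(31) = -1, μ(33) = 1, μ(34) = 1, μ(35) = 1, μ(37) = -1, μ(38) = 1, μ(39) = 1, μ(41) = -1, μ(42) = -1, μ(43) = -1, μ(46) = 1, μ(47) = -1, μ(51) = 1, μ(53) = -1, μ(55) = 1, μ(57) = 1, μ(58) = 1, μ(59) = -1, μ(61) = -1, μ(62) = 1, μ(65) = 1, μ(66) = -1, μ(67) = -1, μ(69) = 1, μ(70) = -1, μ(71) = -1, μ(73) = -1, μ(74) = 1, μ(77) = 1, μ(78) = -1, μ(79) = -1, μ(82) = 1, μ(83) = -1, with μ = 0 on non-squarefree integers. Summing μ(k)/k for k where μ(k) ≠ 0 gives -223590076836035175208867029720/8902150522975861711854133933093 ≈ -0.0251. (PNT ⟺ this sum → 0 as n → ∞.)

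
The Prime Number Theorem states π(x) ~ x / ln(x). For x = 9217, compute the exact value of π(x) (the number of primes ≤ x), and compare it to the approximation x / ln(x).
π(9217) = 1142;  x/ln(x) ≈ 1009.66;  relative error ≈ 11.59%.

Directly count primes up to 9217: π(9217) = 1142. The PNT approximation gives 9217/ln(9217) ≈ 9217/9.12880 ≈ 1009.66. Relative error (π(x) − x/ln(x)) / π(x) ≈ 11.59%; the approximation is known to undercount slightly (Li(x) is a better estimate).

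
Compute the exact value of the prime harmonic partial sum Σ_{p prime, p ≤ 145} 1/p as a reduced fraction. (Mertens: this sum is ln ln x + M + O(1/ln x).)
Σ 1/p = 18825509850919239131453102166593625244431364344421618363/10014646650599190067509233131649940057366334653200433090

π(145) = 34, so the primes ≤ 145 are [2, 3, 5, 7, 11, 13, 17, 19, 23, 29, 31, 37, 41, 43, 47, 53, 59, 61, 67, 71, 73, 79, 83, 89, 97, 101, 103, 107, 109, 113, 127, 131, 137, 139]. Summing 1/p over these primes: 18825509850919239131453102166593625244431364344421618363/10014646650599190067509233131649940057366334653200433090 ≈ 1.8798. Mertens estimate ln ln(145) + 0.2615 ≈ 1.8663.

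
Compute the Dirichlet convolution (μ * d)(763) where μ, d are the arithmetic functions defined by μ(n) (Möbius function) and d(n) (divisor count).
(μ * d)(763) = 1

Divisors of 763: [1, 7, 109, 763]. For each d | 763:
  d = 1: μ(1) · d(763/1) = 1 · 4 = 4
  d = 7: μ(7) · d(763/7) = -1 · 2 = -2
  d = 109: μ(109) · d(763/109) = -1 · 2 = -2
  d = 763: μ(763) · d(763/763) = 1 · 1 = 1
Summing: (μ * d)(763) = 4 + -2 + -2 + 1 = 1.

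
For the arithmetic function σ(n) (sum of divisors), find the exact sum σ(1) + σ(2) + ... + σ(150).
Σ_{n ≤ 150} σ(n) = 18604

Compute σ(n) for each 1 ≤ n ≤ 150: σ(1) = 1, σ(2) = 3, σ(3) = 4, σ(4) = 7, σ(5) = 6, σ(6) = 12, σ(7) = 8, σ(8) = 15, σ(9) = 13, σ(10) = 18, σ(11) = 12, σ(12) = 28, σ(13) = 14, σ(14) = 24, σ(15) = 24, σ(16) = 31, σ(17) = 18, σ(18) = 39, σ(19) = 20, σ(20) = 42, σ(21) = 32, σ(22) = 36, σ(23) = 24, σ(24) = 60, σ(25) = 31, σ(26) = 42, σ(27) = 40, σ(28) = 56, σ(29) = 30, σ(30) = 72, σ(31) = 32, σ(32) = 63, σ(33) = 48, σ(34) = 54, σ(35) = 48, σ(36) = 91, σ(37) = 38, σ(38) = 60, σ(39) = 56, σ(40) = 90, σ(41) = 42, σ(42) = 96, σ(43) = 44, σ(44) = 84, σ(45) = 78, σ(46) = 72, σ(47) = 48, σ(48) = 124, σ(49) = 57, σ(50) = 93, σ(51) = 72, σ(52) = 98, σ(53) = 54, σ(54) = 120, σ(55) = 72, σ(56) = 120, σ(57) = 80, σ(58) = 90, σ(59) = 60, σ(60) = 168, σ(61) = 62, σ(62) = 96, σ(63) = 104, σ(64) = 127, σ(65) = 84, σ(66) = 144, σ(67) = 68, σ(68) = 126, σ(69) = 96, σ(70) = 144, σ(71) = 72, σ(72) = 195, σ(73) = 74, σ(74) = 114, σ(75) = 124, σ(76) = 140, σ(77) = 96, σ(78) = 168, σ(79) = 80, σ(80) = 186, σ(81) = 121, σ(82) = 126, σ(83) = 84, σ(84) = 224, σ(85) = 108, σ(86) = 132, σ(87) = 120, σ(88) = 180, σ(89) = 90, σ(90) = 234, σ(91) = 112, σ(92) = 168, σ(93) = 128, σ(94) = 144, σ(95) = 120, σ(96) = 252, σ(97) = 98, σ(98) = 171, σ(99) = 156, σ(100) = 217, σ(101) = 102, σ(102) = 216, σ(103) = 104, σ(104) = 210, σ(105) = 192, σ(106) = 162, σ(107) = 108, σ(108) = 280, σ(109) = 110, σ(110) = 216, σ(111) = 152, σ(112) = 248, σ(113) = 114, σ(114) = 240, σ(115) = 144, σ(116) = 210, σ(117) = 182, σ(118) = 180, σ(119) = 144, σ(120) = 360, σ(121) = 133, σ(122) = 186, σ(123) = 168, σ(124) = 224, σ(125) = 156, σ(126) = 312, σ(127) = 128, σ(128) = 255, σ(129) = 176, σ(130) = 252, σ(131) = 132, σ(132) = 336, σ(133) = 160, σ(134) = 204, σ(135) = 240, σ(136) = 270, σ(137) = 138, σ(138) = 288, σ(139) = 140, σ(140) = 336, σ(141) = 192, σ(142) = 216, σ(143) = 168, σ(144) = 403, σ(145) = 180, σ(146) = 222, σ(147) = 228, σ(148) = 266, σ(149) = 150, σ(150) = 372. Summing all 150 values: 18604. (Average order: Σ_{n ≤ x} σ(n) ~ (π²/12) x². For x = 150, (π²/12)·150² ≈ 18505.51.)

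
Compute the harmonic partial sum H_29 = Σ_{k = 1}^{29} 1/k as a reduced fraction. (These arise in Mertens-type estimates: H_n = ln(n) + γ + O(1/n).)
H_29 = 9227046511387/2329089562800

Direct summation: H_29 = 1 + 1/2 + ... + 1/29. The least common denominator is lcm(1, ..., 29) = 2329089562800; over this denominator the numerator is 2329089562800 + 1164544781400 + 776363187600 + 582272390700 + 465817912560 + 388181593800 + 332727080400 + 291136195350 + 258787729200 + 232908956280 + 211735414800 + 194090796900 + 179160735600 + 166363540200 + 155272637520 + 145568097675 + 137005268400 + 129393864600 + 122583661200 + 116454478140 + 110909026800 + 105867707400 + 101264763600 + 97045398450 + 93163582512 + 89580367800 + 86262576400 + 83181770100 + 80313433200 = 9227046511387, so H_29 = 9227046511387/2329089562800 (already in lowest terms) ≈ 3.96165. (The PNT-adjacent estimate ln(29) + γ ≈ 3.94451 matches within O(1/n).)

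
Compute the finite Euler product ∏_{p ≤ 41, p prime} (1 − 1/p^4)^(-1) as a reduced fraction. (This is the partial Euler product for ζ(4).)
∏ = 56920287300311688614065768651369188407/52590894536588738800643997696000000000

The primes p ≤ 41 are [2, 3, 5, 7, 11, 13, 17, 19, 23, 29, 31, 37, 41]. For each prime, (1 − 1/p^4)^(-1) = p^4 / (p^4 − 1). The product is (1 − 1/2^4)^(-1), (1 − 1/3^4)^(-1), (1 − 1/5^4)^(-1), (1 − 1/7^4)^(-1), (1 − 1/11^4)^(-1), (1 − 1/13^4)^(-1), (1 − 1/17^4)^(-1), (1 − 1/19^4)^(-1), (1 − 1/23^4)^(-1), (1 − 1/29^4)^(-1), (1 − 1/31^4)^(-1), (1 − 1/37^4)^(-1), (1 − 1/41^4)^(-1) = ∏ p^4 / (p^4 − 1) = 56920287300311688614065768651369188407/52590894536588738800643997696000000000.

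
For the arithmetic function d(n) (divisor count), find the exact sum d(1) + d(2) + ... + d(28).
Σ_{n ≤ 28} d(n) = 101

Compute d(n) for each 1 ≤ n ≤ 28: d(1) = 1, d(2) = 2, d(3) = 2, d(4) = 3, d(5) = 2, d(6) = 4, d(7) = 2, d(8) = 4, d(9) = 3, d(10) = 4, d(11) = 2, d(12) = 6, d(13) = 2, d(14) = 4, d(15) = 4, d(16) = 5, d(17) = 2, d(18) = 6, d(19) = 2, d(20) = 6, d(21) = 4, d(22) = 4, d(23) = 2, d(24) = 8, d(25) = 3, d(26) = 4, d(27) = 4, d(28) = 6. Summing all 28 values: 101. (Dirichlet's divisor formula: Σ_{n ≤ x} d(n) = x ln(x) + (2γ − 1) x + O(√x). For x = 28, the asymptotic estimate is ≈ 97.63.)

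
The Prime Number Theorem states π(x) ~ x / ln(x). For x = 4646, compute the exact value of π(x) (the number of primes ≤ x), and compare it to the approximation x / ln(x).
π(4646) = 627;  x/ln(x) ≈ 550.23;  relative error ≈ 12.24%.

Directly count primes up to 4646: π(4646) = 627. The PNT approximation gives 4646/ln(4646) ≈ 4646/8.44376 ≈ 550.23. Relative error (π(x) − x/ln(x)) / π(x) ≈ 12.24%; the approximation is known to undercount slightly (Li(x) is a better estimate).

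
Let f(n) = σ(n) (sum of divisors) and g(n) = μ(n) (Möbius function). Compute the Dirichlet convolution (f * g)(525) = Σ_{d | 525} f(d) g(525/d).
(σ * μ)(525) = 525

Divisors of 525: [1, 3, 5, 7, 15, 21, 25, 35, 75, 105, 175, 525]. For each d | 525:
  d = 1: σ(1) · μ(525/1) = 1 · 0 = 0
  d = 3: σ(3) · μ(525/3) = 4 · 0 = 0
  d = 5: σ(5) · μ(525/5) = 6 · -1 = -6
  d = 7: σ(7) · μ(525/7) = 8 · 0 = 0
  d = 15: σ(15) · μ(525/15) = 24 · 1 = 24
  d = 21: σ(21) · μ(525/21) = 32 · 0 = 0
  d = 25: σ(25) · μ(525/25) = 31 · 1 = 31
  d = 35: σ(35) · μ(525/35) = 48 · 1 = 48
  d = 75: σ(75) · μ(525/75) = 124 · -1 = -124
  d = 105: σ(105) · μ(525/105) = 192 · -1 = -192
  d = 175: σ(175) · μ(525/175) = 248 · -1 = -248
  d = 525: σ(525) · μ(525/525) = 992 · 1 = 992
Summing: (σ * μ)(525) = 0 + 0 + -6 + 0 + 24 + 0 + 31 + 48 + -124 + -192 + -248 + 992 = 525.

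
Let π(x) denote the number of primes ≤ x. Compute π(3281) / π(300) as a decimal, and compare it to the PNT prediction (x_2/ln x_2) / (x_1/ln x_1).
π(3281)/π(300) = 462/62 ≈ 7.4516;  PNT prediction ≈ 7.7052.

π(300) = 62 and π(3281) = 462, so π(3281)/π(300) ≈ 7.4516. The PNT-predicted ratio is (3281/ln(3281)) / (300/ln(300)) ≈ 7.7052. The two agree to within a few percent, as expected.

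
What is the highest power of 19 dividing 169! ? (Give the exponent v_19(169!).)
v_19(169!) = 8

Legendre's formula: v_p(n!) = Σ_{k ≥ 1} ⌊n / p^k⌋. For p = 19, n = 169, the terms are:
  ⌊169/19^1⌋ = ⌊169/19⌋ = 8
(the next term ⌊169/19^2⌋ = 0, terminating the sum). Summing: v_19(169!) = 8 = 8.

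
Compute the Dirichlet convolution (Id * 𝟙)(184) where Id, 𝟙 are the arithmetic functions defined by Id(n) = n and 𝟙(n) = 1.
(Id * 𝟙)(184) = 360

Divisors of 184: [1, 2, 4, 8, 23, 46, 92, 184]. For each d | 184:
  d = 1: Id(1) · 𝟙(184/1) = 1 · 1 = 1
  d = 2: Id(2) · 𝟙(184/2) = 2 · 1 = 2
  d = 4: Id(4) · 𝟙(184/4) = 4 · 1 = 4
  d = 8: Id(8) · 𝟙(184/8) = 8 · 1 = 8
  d = 23: Id(23) · 𝟙(184/23) = 23 · 1 = 23
  d = 46: Id(46) · 𝟙(184/46) = 46 · 1 = 46
  d = 92: Id(92) · 𝟙(184/92) = 92 · 1 = 92
  d = 184: Id(184) · 𝟙(184/184) = 184 · 1 = 184
Summing: (Id * 𝟙)(184) = 1 + 2 + 4 + 8 + 23 + 46 + 92 + 184 = 360.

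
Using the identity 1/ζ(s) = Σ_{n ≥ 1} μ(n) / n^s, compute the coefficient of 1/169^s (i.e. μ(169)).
μ(169) = 0

Factor n = 169 = 13^2. μ(n) = 0 if any exponent ≥ 2 (not squarefree); otherwise μ(n) = (−1)^{ω(n)} where ω(n) is the number of distinct prime factors. Applying: μ(169) = 0.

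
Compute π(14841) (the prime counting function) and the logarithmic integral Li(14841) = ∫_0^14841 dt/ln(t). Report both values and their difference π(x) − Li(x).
π(14841) = 1738;  Li(14841) ≈ 1760.08;  π(x) − Li(x) ≈ -22.08.

Direct count of primes ≤ 14841 gives π(14841) = 1738. Numerical evaluation of the logarithmic integral gives Li(14841) ≈ 1760.08. The difference π(x) − Li(x) ≈ -22.08 is typically negative for small/moderate x (Li(x) overestimates), though Littlewood's theorem shows this sign changes infinitely often.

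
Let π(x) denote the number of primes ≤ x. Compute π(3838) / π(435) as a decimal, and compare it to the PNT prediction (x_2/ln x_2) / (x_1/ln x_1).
π(3838)/π(435) = 532/84 ≈ 6.3333;  PNT prediction ≈ 6.4952.

π(435) = 84 and π(3838) = 532, so π(3838)/π(435) ≈ 6.3333. The PNT-predicted ratio is (3838/ln(3838)) / (435/ln(435)) ≈ 6.4952. The two agree to within a few percent, as expected.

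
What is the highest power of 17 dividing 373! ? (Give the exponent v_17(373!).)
v_17(373!) = 22

Legendre's formula: v_p(n!) = Σ_{k ≥ 1} ⌊n / p^k⌋. For p = 17, n = 373, the terms are:
  ⌊373/17^1⌋ = ⌊373/17⌋ = 21
  ⌊373/17^2⌋ = ⌊373/289⌋ = 1
(the next term ⌊373/17^3⌋ = 0, terminating the sum). Summing: v_17(373!) = 21 + 1 = 22.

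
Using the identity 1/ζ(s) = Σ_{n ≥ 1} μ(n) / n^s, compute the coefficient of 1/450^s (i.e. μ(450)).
μ(450) = 0

Factor n = 450 = 2 · 3^2 · 5^2. μ(n) = 0 if any exponent ≥ 2 (not squarefree); otherwise μ(n) = (−1)^{ω(n)} where ω(n) is the number of distinct prime factors. Applying: μ(450) = 0.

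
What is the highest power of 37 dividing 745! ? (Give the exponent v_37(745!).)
v_37(745!) = 20

Legendre's formula: v_p(n!) = Σ_{k ≥ 1} ⌊n / p^k⌋. For p = 37, n = 745, the terms are:
  ⌊745/37^1⌋ = ⌊745/37⌋ = 20
(the next term ⌊745/37^2⌋ = 0, terminating the sum). Summing: v_37(745!) = 20 = 20.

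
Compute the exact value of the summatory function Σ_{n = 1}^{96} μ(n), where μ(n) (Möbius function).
Σ_{n ≤ 96} μ(n) = 2

Compute μ(n) for each 1 ≤ n ≤ 96: μ(1) = 1, μ(2) = -1, μ(3) = -1, μ(4) = 0, μ(5) = -1, μ(6) = 1, μ(7) = -1, μ(8) = 0, μ(9) = 0, μ(10) = 1, μ(11) = -1, μ(12) = 0, μ(13) = -1, μ(14) = 1, μ(15) = 1, μ(16) = 0, μ(17) = -1, μ(18) = 0, μ(19) = -1, μ(20) = 0, μ(21) = 1, μ(22) = 1, μ(23) = -1, μ(24) = 0, μ(25) = 0, μ(26) = 1, μ(27) = 0, μ(28) = 0, μ(29) = -1, μ(30) = -1, μ(31) = -1, μ(32) = 0, μ(33) = 1, μ(34) = 1, μ(35) = 1, μ(36) = 0, μ(37) = -1, μ(38) = 1, μ(39) = 1, μ(40) = 0, μ(41) = -1, μ(42) = -1, μ(43) = -1, μ(44) = 0, μ(45) = 0, μ(46) = 1, μ(47) = -1, μ(48) = 0, μ(49) = 0, μ(50) = 0, μ(51) = 1, μ(52) = 0, μ(53) = -1, μ(54) = 0, μ(55) = 1, μ(56) = 0, μ(57) = 1, μ(58) = 1, μ(59) = -1, μ(60) = 0, μ(61) = -1, μ(62) = 1, μ(63) = 0, μ(64) = 0, μ(65) = 1, μ(66) = -1, μ(67) = -1, μ(68) = 0, μ(69) = 1, μ(70) = -1, μ(71) = -1, μ(72) = 0, μ(73) = -1, μ(74) = 1, μ(75) = 0, μ(76) = 0, μ(77) = 1, μ(78) = -1, μ(79) = -1, μ(80) = 0, μ(81) = 0, μ(82) = 1, μ(83) = -1, μ(84) = 0, μ(85) = 1, μ(86) = 1, μ(87) = 1, μ(88) = 0, μ(89) = -1, μ(90) = 0, μ(91) = 1, μ(92) = 0, μ(93) = 1, μ(94) = 1, μ(95) = 1, μ(96) = 0. Summing all 96 values: 2. (Mertens function M(x) = Σ_{n ≤ x} μ(n); on average M(x) should be small (PNT ⟺ M(x) = o(x)).)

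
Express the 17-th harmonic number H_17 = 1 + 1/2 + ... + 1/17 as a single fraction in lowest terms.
H_17 = 42142223/12252240

Direct summation: H_17 = 1 + 1/2 + ... + 1/17. The least common denominator is lcm(1, ..., 17) = 12252240; over this denominator the numerator is 12252240 + 6126120 + 4084080 + 3063060 + 2450448 + 2042040 + 1750320 + 1531530 + 1361360 + 1225224 + 1113840 + 1021020 + 942480 + 875160 + 816816 + 765765 + 720720 = 42142223, so H_17 = 42142223/12252240 (already in lowest terms) ≈ 3.43955. (The PNT-adjacent estimate ln(17) + γ ≈ 3.41043 matches within O(1/n).)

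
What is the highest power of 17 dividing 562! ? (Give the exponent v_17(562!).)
v_17(562!) = 34

Legendre's formula: v_p(n!) = Σ_{k ≥ 1} ⌊n / p^k⌋. For p = 17, n = 562, the terms are:
  ⌊562/17^1⌋ = ⌊562/17⌋ = 33
  ⌊562/17^2⌋ = ⌊562/289⌋ = 1
(the next term ⌊562/17^3⌋ = 0, terminating the sum). Summing: v_17(562!) = 33 + 1 = 34.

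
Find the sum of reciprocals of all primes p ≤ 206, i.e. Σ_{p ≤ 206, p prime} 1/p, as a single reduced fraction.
Σ 1/p = 15202313841027497739047080375538859939135227730139536997746371469607707132833646367/7799922041683461553249199106329813876687996789903550945093032474868511536164700810

π(206) = 46, so the primes ≤ 206 are [2, 3, 5, 7, 11, 13, 17, 19, 23, 29, 31, 37, 41, 43, 47, 53, 59, 61, 67, 71, 73, 79, 83, 89, 97, 101, 103, 107, 109, 113, 127, 131, 137, 139, 149, 151, 157, 163, 167, 173, 179, 181, 191, 193, 197, 199]. Summing 1/p over these primes: 15202313841027497739047080375538859939135227730139536997746371469607707132833646367/7799922041683461553249199106329813876687996789903550945093032474868511536164700810 ≈ 1.9490. Mertens estimate ln ln(206) + 0.2615 ≈ 1.9344.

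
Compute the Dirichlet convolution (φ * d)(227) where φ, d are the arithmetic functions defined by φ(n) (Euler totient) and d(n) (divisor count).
(φ * d)(227) = 228

Divisors of 227: [1, 227]. For each d | 227:
  d = 1: φ(1) · d(227/1) = 1 · 2 = 2
  d = 227: φ(227) · d(227/227) = 226 · 1 = 226
Summing: (φ * d)(227) = 2 + 226 = 228.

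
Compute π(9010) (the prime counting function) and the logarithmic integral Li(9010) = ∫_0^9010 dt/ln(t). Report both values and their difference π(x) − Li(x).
π(9010) = 1119;  Li(9010) ≈ 1138.05;  π(x) − Li(x) ≈ -19.05.

Direct count of primes ≤ 9010 gives π(9010) = 1119. Numerical evaluation of the logarithmic integral gives Li(9010) ≈ 1138.05. The difference π(x) − Li(x) ≈ -19.05 is typically negative for small/moderate x (Li(x) overestimates), though Littlewood's theorem shows this sign changes infinitely often.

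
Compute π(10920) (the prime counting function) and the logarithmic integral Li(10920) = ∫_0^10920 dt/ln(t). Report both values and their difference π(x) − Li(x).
π(10920) = 1327;  Li(10920) ≈ 1345.54;  π(x) − Li(x) ≈ -18.54.

Direct count of primes ≤ 10920 gives π(10920) = 1327. Numerical evaluation of the logarithmic integral gives Li(10920) ≈ 1345.54. The difference π(x) − Li(x) ≈ -18.54 is typically negative for small/moderate x (Li(x) overestimates), though Littlewood's theorem shows this sign changes infinitely often.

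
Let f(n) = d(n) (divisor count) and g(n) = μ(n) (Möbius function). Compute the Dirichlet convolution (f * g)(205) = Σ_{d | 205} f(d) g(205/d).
(d * μ)(205) = 1

Divisors of 205: [1, 5, 41, 205]. For each d | 205:
  d = 1: d(1) · μ(205/1) = 1 · 1 = 1
  d = 5: d(5) · μ(205/5) = 2 · -1 = -2
  d = 41: d(41) · μ(205/41) = 2 · -1 = -2
  d = 205: d(205) · μ(205/205) = 4 · 1 = 4
Summing: (d * μ)(205) = 1 + -2 + -2 + 4 = 1.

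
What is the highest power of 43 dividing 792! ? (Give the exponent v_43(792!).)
v_43(792!) = 18

Legendre's formula: v_p(n!) = Σ_{k ≥ 1} ⌊n / p^k⌋. For p = 43, n = 792, the terms are:
  ⌊792/43^1⌋ = ⌊792/43⌋ = 18
(the next term ⌊792/43^2⌋ = 0, terminating the sum). Summing: v_43(792!) = 18 = 18.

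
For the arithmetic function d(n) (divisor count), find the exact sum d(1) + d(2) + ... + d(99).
Σ_{n ≤ 99} d(n) = 473

Compute d(n) for each 1 ≤ n ≤ 99: d(1) = 1, d(2) = 2, d(3) = 2, d(4) = 3, d(5) = 2, d(6) = 4, d(7) = 2, d(8) = 4, d(9) = 3, d(10) = 4, d(11) = 2, d(12) = 6, d(13) = 2, d(14) = 4, d(15) = 4, d(16) = 5, d(17) = 2, d(18) = 6, d(19) = 2, d(20) = 6, d(21) = 4, d(22) = 4, d(23) = 2, d(24) = 8, d(25) = 3, d(26) = 4, d(27) = 4, d(28) = 6, d(29) = 2, d(30) = 8, d(31) = 2, d(32) = 6, d(33) = 4, d(34) = 4, d(35) = 4, d(36) = 9, d(37) = 2, d(38) = 4, d(39) = 4, d(40) = 8, d(41) = 2, d(42) = 8, d(43) = 2, d(44) = 6, d(45) = 6, d(46) = 4, d(47) = 2, d(48) = 10, d(49) = 3, d(50) = 6, d(51) = 4, d(52) = 6, d(53) = 2, d(54) = 8, d(55) = 4, d(56) = 8, d(57) = 4, d(58) = 4, d(59) = 2, d(60) = 12, d(61) = 2, d(62) = 4, d(63) = 6, d(64) = 7, d(65) = 4, d(66) = 8, d(67) = 2, d(68) = 6, d(69) = 4, d(70) = 8, d(71) = 2, d(72) = 12, d(73) = 2, d(74) = 4, d(75) = 6, d(76) = 6, d(77) = 4, d(78) = 8, d(79) = 2, d(80) = 10, d(81) = 5, d(82) = 4, d(83) = 2, d(84) = 12, d(85) = 4, d(86) = 4, d(87) = 4, d(88) = 8, d(89) = 2, d(90) = 12, d(91) = 4, d(92) = 6, d(93) = 4, d(94) = 4, d(95) = 4, d(96) = 12, d(97) = 2, d(98) = 6, d(99) = 6. Summing all 99 values: 473. (Dirichlet's divisor formula: Σ_{n ≤ x} d(n) = x ln(x) + (2γ − 1) x + O(√x). For x = 99, the asymptotic estimate is ≈ 470.21.)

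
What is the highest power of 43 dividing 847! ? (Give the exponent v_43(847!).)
v_43(847!) = 19

Legendre's formula: v_p(n!) = Σ_{k ≥ 1} ⌊n / p^k⌋. For p = 43, n = 847, the terms are:
  ⌊847/43^1⌋ = ⌊847/43⌋ = 19
(the next term ⌊847/43^2⌋ = 0, terminating the sum). Summing: v_43(847!) = 19 = 19.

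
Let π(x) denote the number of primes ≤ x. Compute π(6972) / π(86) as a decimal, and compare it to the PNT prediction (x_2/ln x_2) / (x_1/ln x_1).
π(6972)/π(86) = 896/23 ≈ 38.9565;  PNT prediction ≈ 40.8053.

π(86) = 23 and π(6972) = 896, so π(6972)/π(86) ≈ 38.9565. The PNT-predicted ratio is (6972/ln(6972)) / (86/ln(86)) ≈ 40.8053. The two agree to within a few percent, as expected.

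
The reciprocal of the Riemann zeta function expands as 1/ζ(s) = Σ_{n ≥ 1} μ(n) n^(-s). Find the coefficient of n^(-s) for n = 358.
μ(358) = 1

Factor n = 358 = 2 · 179. μ(n) = 0 if any exponent ≥ 2 (not squarefree); otherwise μ(n) = (−1)^{ω(n)} where ω(n) is the number of distinct prime factors. Applying: μ(358) = 1.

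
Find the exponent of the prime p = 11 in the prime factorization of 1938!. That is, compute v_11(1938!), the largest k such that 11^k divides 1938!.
v_11(1938!) = 193

Legendre's formula: v_p(n!) = Σ_{k ≥ 1} ⌊n / p^k⌋. For p = 11, n = 1938, the terms are:
  ⌊1938/11^1⌋ = ⌊1938/11⌋ = 176
  ⌊1938/11^2⌋ = ⌊1938/121⌋ = 16
  ⌊1938/11^3⌋ = ⌊1938/1331⌋ = 1
(the next term ⌊1938/11^4⌋ = 0, terminating the sum). Summing: v_11(1938!) = 176 + 16 + 1 = 193.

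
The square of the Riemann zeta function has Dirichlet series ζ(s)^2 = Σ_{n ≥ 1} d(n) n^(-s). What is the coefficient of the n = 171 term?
d(171) = 6

ζ(s)^2 = (Σ 1/m^s)(Σ 1/k^s). The coefficient of 1/n^s in the product is the number of ordered pairs (m, k) with mk = n, which equals d(n). For n = 171, divisors are [1, 3, 9, 19, 57, 171], so d(171) = 6.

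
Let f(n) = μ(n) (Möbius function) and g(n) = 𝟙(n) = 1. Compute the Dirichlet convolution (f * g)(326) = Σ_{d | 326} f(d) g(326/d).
(μ * 𝟙)(326) = 0

Divisors of 326: [1, 2, 163, 326]. For each d | 326:
  d = 1: μ(1) · 𝟙(326/1) = 1 · 1 = 1
  d = 2: μ(2) · 𝟙(326/2) = -1 · 1 = -1
  d = 163: μ(163) · 𝟙(326/163) = -1 · 1 = -1
  d = 326: μ(326) · 𝟙(326/326) = 1 · 1 = 1
Summing: (μ * 𝟙)(326) = 1 + -1 + -1 + 1 = 0.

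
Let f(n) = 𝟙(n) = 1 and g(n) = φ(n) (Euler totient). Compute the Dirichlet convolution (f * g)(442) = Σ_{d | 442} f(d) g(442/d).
(𝟙 * φ)(442) = 442

Divisors of 442: [1, 2, 13, 17, 26, 34, 221, 442]. For each d | 442:
  d = 1: 𝟙(1) · φ(442/1) = 1 · 192 = 192
  d = 2: 𝟙(2) · φ(442/2) = 1 · 192 = 192
  d = 13: 𝟙(13) · φ(442/13) = 1 · 16 = 16
  d = 17: 𝟙(17) · φ(442/17) = 1 · 12 = 12
  d = 26: 𝟙(26) · φ(442/26) = 1 · 16 = 16
  d = 34: 𝟙(34) · φ(442/34) = 1 · 12 = 12
  d = 221: 𝟙(221) · φ(442/221) = 1 · 1 = 1
  d = 442: 𝟙(442) · φ(442/442) = 1 · 1 = 1
Summing: (𝟙 * φ)(442) = 192 + 192 + 16 + 12 + 16 + 12 + 1 + 1 = 442.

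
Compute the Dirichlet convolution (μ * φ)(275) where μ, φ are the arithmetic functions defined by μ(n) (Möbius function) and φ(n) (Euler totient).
(μ * φ)(275) = 144

Divisors of 275: [1, 5, 11, 25, 55, 275]. For each d | 275:
  d = 1: μ(1) · φ(275/1) = 1 · 200 = 200
  d = 5: μ(5) · φ(275/5) = -1 · 40 = -40
  d = 11: μ(11) · φ(275/11) = -1 · 20 = -20
  d = 25: μ(25) · φ(275/25) = 0 · 10 = 0
  d = 55: μ(55) · φ(275/55) = 1 · 4 = 4
  d = 275: μ(275) · φ(275/275) = 0 · 1 = 0
Summing: (μ * φ)(275) = 200 + -40 + -20 + 0 + 4 + 0 = 144.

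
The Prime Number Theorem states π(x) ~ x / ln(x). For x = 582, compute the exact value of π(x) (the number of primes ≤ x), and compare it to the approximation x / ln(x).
π(582) = 106;  x/ln(x) ≈ 91.42;  relative error ≈ 13.76%.

Directly count primes up to 582: π(582) = 106. The PNT approximation gives 582/ln(582) ≈ 582/6.36647 ≈ 91.42. Relative error (π(x) − x/ln(x)) / π(x) ≈ 13.76%; the approximation is known to undercount slightly (Li(x) is a better estimate).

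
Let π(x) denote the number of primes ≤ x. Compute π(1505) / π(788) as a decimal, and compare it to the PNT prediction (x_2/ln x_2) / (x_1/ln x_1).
π(1505)/π(788) = 239/138 ≈ 1.7319;  PNT prediction ≈ 1.7410.

π(788) = 138 and π(1505) = 239, so π(1505)/π(788) ≈ 1.7319. The PNT-predicted ratio is (1505/ln(1505)) / (788/ln(788)) ≈ 1.7410. The two agree to within a few percent, as expected.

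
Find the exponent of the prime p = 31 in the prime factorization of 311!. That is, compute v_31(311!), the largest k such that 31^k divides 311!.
v_31(311!) = 10

Legendre's formula: v_p(n!) = Σ_{k ≥ 1} ⌊n / p^k⌋. For p = 31, n = 311, the terms are:
  ⌊311/31^1⌋ = ⌊311/31⌋ = 10
(the next term ⌊311/31^2⌋ = 0, terminating the sum). Summing: v_31(311!) = 10 = 10.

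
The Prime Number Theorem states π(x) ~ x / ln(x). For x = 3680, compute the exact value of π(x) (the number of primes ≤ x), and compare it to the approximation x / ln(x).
π(3680) = 514;  x/ln(x) ≈ 448.20;  relative error ≈ 12.80%.

Directly count primes up to 3680: π(3680) = 514. The PNT approximation gives 3680/ln(3680) ≈ 3680/8.21067 ≈ 448.20. Relative error (π(x) − x/ln(x)) / π(x) ≈ 12.80%; the approximation is known to undercount slightly (Li(x) is a better estimate).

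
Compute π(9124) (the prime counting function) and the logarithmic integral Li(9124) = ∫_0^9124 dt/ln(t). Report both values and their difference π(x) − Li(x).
π(9124) = 1130;  Li(9124) ≈ 1150.56;  π(x) − Li(x) ≈ -20.56.

Direct count of primes ≤ 9124 gives π(9124) = 1130. Numerical evaluation of the logarithmic integral gives Li(9124) ≈ 1150.56. The difference π(x) − Li(x) ≈ -20.56 is typically negative for small/moderate x (Li(x) overestimates), though Littlewood's theorem shows this sign changes infinitely often.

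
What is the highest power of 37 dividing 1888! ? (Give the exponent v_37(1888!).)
v_37(1888!) = 52

Legendre's formula: v_p(n!) = Σ_{k ≥ 1} ⌊n / p^k⌋. For p = 37, n = 1888, the terms are:
  ⌊1888/37^1⌋ = ⌊1888/37⌋ = 51
  ⌊1888/37^2⌋ = ⌊1888/1369⌋ = 1
(the next term ⌊1888/37^3⌋ = 0, terminating the sum). Summing: v_37(1888!) = 51 + 1 = 52.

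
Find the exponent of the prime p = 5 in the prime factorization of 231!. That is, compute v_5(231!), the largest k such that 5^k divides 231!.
v_5(231!) = 56

Legendre's formula: v_p(n!) = Σ_{k ≥ 1} ⌊n / p^k⌋. For p = 5, n = 231, the terms are:
  ⌊231/5^1⌋ = ⌊231/5⌋ = 46
  ⌊231/5^2⌋ = ⌊231/25⌋ = 9
  ⌊231/5^3⌋ = ⌊231/125⌋ = 1
(the next term ⌊231/5^4⌋ = 0, terminating the sum). Summing: v_5(231!) = 46 + 9 + 1 = 56.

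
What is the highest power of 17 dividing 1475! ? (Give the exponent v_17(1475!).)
v_17(1475!) = 91

Legendre's formula: v_p(n!) = Σ_{k ≥ 1} ⌊n / p^k⌋. For p = 17, n = 1475, the terms are:
  ⌊1475/17^1⌋ = ⌊1475/17⌋ = 86
  ⌊1475/17^2⌋ = ⌊1475/289⌋ = 5
(the next term ⌊1475/17^3⌋ = 0, terminating the sum). Summing: v_17(1475!) = 86 + 5 = 91.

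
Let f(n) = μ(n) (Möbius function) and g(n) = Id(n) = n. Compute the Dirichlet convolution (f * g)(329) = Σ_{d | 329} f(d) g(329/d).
(μ * Id)(329) = 276

Divisors of 329: [1, 7, 47, 329]. For each d | 329:
  d = 1: μ(1) · Id(329/1) = 1 · 329 = 329
  d = 7: μ(7) · Id(329/7) = -1 · 47 = -47
  d = 47: μ(47) · Id(329/47) = -1 · 7 = -7
  d = 329: μ(329) · Id(329/329) = 1 · 1 = 1
Summing: (μ * Id)(329) = 329 + -47 + -7 + 1 = 276.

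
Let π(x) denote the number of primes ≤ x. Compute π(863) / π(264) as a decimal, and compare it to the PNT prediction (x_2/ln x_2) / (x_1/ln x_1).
π(863)/π(264) = 150/56 ≈ 2.6786;  PNT prediction ≈ 2.6962.

π(264) = 56 and π(863) = 150, so π(863)/π(264) ≈ 2.6786. The PNT-predicted ratio is (863/ln(863)) / (264/ln(264)) ≈ 2.6962. The two agree to within a few percent, as expected.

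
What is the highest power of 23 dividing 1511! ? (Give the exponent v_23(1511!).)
v_23(1511!) = 67

Legendre's formula: v_p(n!) = Σ_{k ≥ 1} ⌊n / p^k⌋. For p = 23, n = 1511, the terms are:
  ⌊1511/23^1⌋ = ⌊1511/23⌋ = 65
  ⌊1511/23^2⌋ = ⌊1511/529⌋ = 2
(the next term ⌊1511/23^3⌋ = 0, terminating the sum). Summing: v_23(1511!) = 65 + 2 = 67.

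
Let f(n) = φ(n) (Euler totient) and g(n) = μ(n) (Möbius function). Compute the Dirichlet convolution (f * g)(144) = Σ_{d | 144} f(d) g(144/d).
(φ * μ)(144) = 16

Divisors of 144: [1, 2, 3, 4, 6, 8, 9, 12, 16, 18, 24, 36, 48, 72, 144]. For each d | 144:
  d = 1: φ(1) · μ(144/1) = 1 · 0 = 0
  d = 2: φ(2) · μ(144/2) = 1 · 0 = 0
  d = 3: φ(3) · μ(144/3) = 2 · 0 = 0
  d = 4: φ(4) · μ(144/4) = 2 · 0 = 0
  d = 6: φ(6) · μ(144/6) = 2 · 0 = 0
  d = 8: φ(8) · μ(144/8) = 4 · 0 = 0
  d = 9: φ(9) · μ(144/9) = 6 · 0 = 0
  d = 12: φ(12) · μ(144/12) = 4 · 0 = 0
  d = 16: φ(16) · μ(144/16) = 8 · 0 = 0
  d = 18: φ(18) · μ(144/18) = 6 · 0 = 0
  d = 24: φ(24) · μ(144/24) = 8 · 1 = 8
  d = 36: φ(36) · μ(144/36) = 12 · 0 = 0
  d = 48: φ(48) · μ(144/48) = 16 · -1 = -16
  d = 72: φ(72) · μ(144/72) = 24 · -1 = -24
  d = 144: φ(144) · μ(144/144) = 48 · 1 = 48
Summing: (φ * μ)(144) = 0 + 0 + 0 + 0 + 0 + 0 + 0 + 0 + 0 + 0 + 8 + 0 + -16 + -24 + 48 = 16.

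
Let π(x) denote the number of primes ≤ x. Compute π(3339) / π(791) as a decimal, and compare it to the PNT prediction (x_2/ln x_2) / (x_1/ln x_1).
π(3339)/π(791) = 470/138 ≈ 3.4058;  PNT prediction ≈ 3.4720.

π(791) = 138 and π(3339) = 470, so π(3339)/π(791) ≈ 3.4058. The PNT-predicted ratio is (3339/ln(3339)) / (791/ln(791)) ≈ 3.4720. The two agree to within a few percent, as expected.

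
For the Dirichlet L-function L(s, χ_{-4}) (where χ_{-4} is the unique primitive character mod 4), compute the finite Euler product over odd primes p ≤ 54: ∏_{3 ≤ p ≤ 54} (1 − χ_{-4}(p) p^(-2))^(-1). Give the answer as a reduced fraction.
∏ = 6080498115610191266973991/6635764829241999360000000

The odd primes p ≤ 54 are [3, 5, 7, 11, 13, 17, 19, 23, 29, 31, 37, 41, 43, 47, 53]. For each, χ(p) = 1 if p ≡ 1 mod 4, χ(p) = −1 if p ≡ 3 mod 4. Taking (1 − χ(p)/p^2)^(-1) = p^2/(p^2 − χ(p)): (1 − (-1)/3^2)^(-1) · (1 − (1)/5^2)^(-1) · (1 − (-1)/7^2)^(-1) · (1 − (-1)/11^2)^(-1) · (1 − (1)/13^2)^(-1) · (1 − (1)/17^2)^(-1) · (1 − (-1)/19^2)^(-1) · (1 − (-1)/23^2)^(-1) · (1 − (1)/29^2)^(-1) · (1 − (-1)/31^2)^(-1) · (1 − (1)/37^2)^(-1) · (1 − (1)/41^2)^(-1) · (1 − (-1)/43^2)^(-1) · (1 − (-1)/47^2)^(-1) · (1 − (1)/53^2)^(-1) = 6080498115610191266973991/6635764829241999360000000.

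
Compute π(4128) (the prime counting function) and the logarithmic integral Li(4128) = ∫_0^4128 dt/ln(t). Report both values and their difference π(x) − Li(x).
π(4128) = 567;  Li(4128) ≈ 580.77;  π(x) − Li(x) ≈ -13.77.

Direct count of primes ≤ 4128 gives π(4128) = 567. Numerical evaluation of the logarithmic integral gives Li(4128) ≈ 580.77. The difference π(x) − Li(x) ≈ -13.77 is typically negative for small/moderate x (Li(x) overestimates), though Littlewood's theorem shows this sign changes infinitely often.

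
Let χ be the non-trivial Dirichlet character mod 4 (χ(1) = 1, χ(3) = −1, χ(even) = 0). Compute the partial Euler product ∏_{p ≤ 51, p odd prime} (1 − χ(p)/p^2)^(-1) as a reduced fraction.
∏ = 114726379539814929565547/125247697987829760000000

The odd primes p ≤ 51 are [3, 5, 7, 11, 13, 17, 19, 23, 29, 31, 37, 41, 43, 47]. For each, χ(p) = 1 if p ≡ 1 mod 4, χ(p) = −1 if p ≡ 3 mod 4. Taking (1 − χ(p)/p^2)^(-1) = p^2/(p^2 − χ(p)): (1 − (-1)/3^2)^(-1) · (1 − (1)/5^2)^(-1) · (1 − (-1)/7^2)^(-1) · (1 − (-1)/11^2)^(-1) · (1 − (1)/13^2)^(-1) · (1 − (1)/17^2)^(-1) · (1 − (-1)/19^2)^(-1) · (1 − (-1)/23^2)^(-1) · (1 − (1)/29^2)^(-1) · (1 − (-1)/31^2)^(-1) · (1 − (1)/37^2)^(-1) · (1 − (1)/41^2)^(-1) · (1 − (-1)/43^2)^(-1) · (1 − (-1)/47^2)^(-1) = 114726379539814929565547/125247697987829760000000.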